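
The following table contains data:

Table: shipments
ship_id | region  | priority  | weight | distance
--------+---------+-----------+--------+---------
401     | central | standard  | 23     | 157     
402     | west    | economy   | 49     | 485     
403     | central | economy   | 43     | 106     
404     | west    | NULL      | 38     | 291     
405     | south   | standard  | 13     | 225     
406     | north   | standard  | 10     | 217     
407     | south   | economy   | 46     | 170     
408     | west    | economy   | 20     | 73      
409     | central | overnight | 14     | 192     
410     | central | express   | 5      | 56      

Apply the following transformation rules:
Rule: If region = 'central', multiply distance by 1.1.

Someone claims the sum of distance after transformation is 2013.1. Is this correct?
No, the correct result is 2023.1.

Step 1: Calculate the correct sum after transformation
Step 2: Apply multiplier 1.1 to records where region = 'central'
Step 3: Correct result = 2023.1
Step 4: Claimed result = 2013.1
Step 5: 2023.1 ≠ 2013.1
Conclusion: The claimed result is incorrect. The correct answer is 2023.1.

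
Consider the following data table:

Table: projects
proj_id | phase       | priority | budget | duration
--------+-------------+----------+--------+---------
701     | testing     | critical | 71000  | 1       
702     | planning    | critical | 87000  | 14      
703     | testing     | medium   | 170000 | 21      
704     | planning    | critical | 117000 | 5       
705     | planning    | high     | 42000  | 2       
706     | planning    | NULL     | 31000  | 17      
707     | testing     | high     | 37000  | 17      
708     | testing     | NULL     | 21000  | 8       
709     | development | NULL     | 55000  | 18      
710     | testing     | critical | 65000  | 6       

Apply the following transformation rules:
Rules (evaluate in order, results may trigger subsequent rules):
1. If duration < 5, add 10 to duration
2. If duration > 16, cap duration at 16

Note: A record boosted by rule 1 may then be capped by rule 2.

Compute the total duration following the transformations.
120

Step 1: Apply rule 1 to records with duration < 5
  - 2 records get bonus of 10
  - Of these, 0 records then exceed 16 and get capped
Step 2: Apply rule 2 to records with duration > 16
  - 4 records (original) are capped
Step 3: Calculate final sum = 120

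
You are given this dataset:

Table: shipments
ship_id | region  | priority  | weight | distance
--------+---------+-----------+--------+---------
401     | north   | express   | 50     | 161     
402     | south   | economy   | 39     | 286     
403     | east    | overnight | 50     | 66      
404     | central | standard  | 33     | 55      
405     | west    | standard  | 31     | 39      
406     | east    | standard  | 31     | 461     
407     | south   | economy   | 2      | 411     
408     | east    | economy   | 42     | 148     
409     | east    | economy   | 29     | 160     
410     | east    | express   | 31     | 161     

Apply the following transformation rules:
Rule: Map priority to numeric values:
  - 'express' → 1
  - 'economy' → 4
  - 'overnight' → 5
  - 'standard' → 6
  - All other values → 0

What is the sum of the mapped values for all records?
41

Step 1: Apply mapping to each record
Step 2: Count by status:
  'express': 2 records × 1 = 2
  'economy': 4 records × 4 = 16
  'overnight': 1 records × 5 = 5
  'standard': 3 records × 6 = 18
Step 3: Sum all mapped values = 41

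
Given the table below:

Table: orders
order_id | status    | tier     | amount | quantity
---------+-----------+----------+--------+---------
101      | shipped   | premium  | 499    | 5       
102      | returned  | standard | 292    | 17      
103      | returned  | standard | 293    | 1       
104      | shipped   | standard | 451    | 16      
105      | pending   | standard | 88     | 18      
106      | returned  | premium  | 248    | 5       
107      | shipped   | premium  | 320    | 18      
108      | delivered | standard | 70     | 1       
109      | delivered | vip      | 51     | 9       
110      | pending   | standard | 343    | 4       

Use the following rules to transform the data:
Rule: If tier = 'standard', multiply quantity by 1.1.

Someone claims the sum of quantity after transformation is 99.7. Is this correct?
Yes, the result is correct.

Step 1: Calculate the correct sum after transformation
Step 2: Apply multiplier 1.1 to records where tier = 'standard'
Step 3: Correct result = 99.7
Step 4: Claimed result = 99.7
Step 5: 99.7 = 99.7 ✓
Conclusion: The claimed result is correct.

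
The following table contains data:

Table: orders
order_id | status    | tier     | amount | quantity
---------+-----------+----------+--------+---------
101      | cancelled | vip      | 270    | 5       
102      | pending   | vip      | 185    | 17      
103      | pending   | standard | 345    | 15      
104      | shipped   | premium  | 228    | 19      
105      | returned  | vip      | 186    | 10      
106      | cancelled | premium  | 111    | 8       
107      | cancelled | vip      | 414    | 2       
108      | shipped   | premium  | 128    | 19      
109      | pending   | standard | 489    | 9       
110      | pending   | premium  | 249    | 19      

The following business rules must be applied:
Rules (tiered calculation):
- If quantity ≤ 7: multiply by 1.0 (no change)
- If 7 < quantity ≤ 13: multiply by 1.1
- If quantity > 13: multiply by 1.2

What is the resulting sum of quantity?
143.5

Step 1: Tier 1 (quantity ≤ 7): 2 records, sum = 7 × 1.0 = 7.0
Step 2: Tier 2 (7 < quantity ≤ 13): 3 records, sum = 27 × 1.1 = 29.7
Step 3: Tier 3 (quantity > 13): 5 records, sum = 89 × 1.2 = 106.8
Step 4: Final sum = 7.0 + 29.7 + 106.8 = 143.5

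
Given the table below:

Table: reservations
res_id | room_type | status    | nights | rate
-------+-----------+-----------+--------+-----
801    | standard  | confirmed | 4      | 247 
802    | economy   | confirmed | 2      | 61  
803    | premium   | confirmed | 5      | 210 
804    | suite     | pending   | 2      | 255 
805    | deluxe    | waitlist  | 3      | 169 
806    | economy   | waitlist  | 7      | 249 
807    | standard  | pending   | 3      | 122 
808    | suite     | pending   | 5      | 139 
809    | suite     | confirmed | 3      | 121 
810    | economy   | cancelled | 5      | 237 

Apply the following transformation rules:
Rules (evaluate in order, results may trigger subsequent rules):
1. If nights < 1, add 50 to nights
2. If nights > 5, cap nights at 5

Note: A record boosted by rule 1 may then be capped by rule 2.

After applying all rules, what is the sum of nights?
37

Step 1: Apply rule 1 to records with nights < 1
  - 0 records get bonus of 50
  - Of these, 0 records then exceed 5 and get capped
Step 2: Apply rule 2 to records with nights > 5
  - 1 records (original) are capped
Step 3: Calculate final sum = 37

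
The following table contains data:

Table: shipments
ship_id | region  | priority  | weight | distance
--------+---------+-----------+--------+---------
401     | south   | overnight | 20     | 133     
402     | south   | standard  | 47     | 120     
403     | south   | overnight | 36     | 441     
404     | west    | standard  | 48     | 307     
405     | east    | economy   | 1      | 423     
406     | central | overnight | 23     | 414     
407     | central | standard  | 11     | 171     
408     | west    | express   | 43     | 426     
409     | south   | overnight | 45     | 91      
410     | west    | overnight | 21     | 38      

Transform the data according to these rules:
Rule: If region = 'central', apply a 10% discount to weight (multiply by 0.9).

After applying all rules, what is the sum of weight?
291.6

Step 1: Records with region = 'central' have total weight = 34
Step 2: Apply multiplier: 34 × 0.9 = 30.6
Step 3: Other records total: 261
Step 4: Final sum = 30.6 + 261 = 291.6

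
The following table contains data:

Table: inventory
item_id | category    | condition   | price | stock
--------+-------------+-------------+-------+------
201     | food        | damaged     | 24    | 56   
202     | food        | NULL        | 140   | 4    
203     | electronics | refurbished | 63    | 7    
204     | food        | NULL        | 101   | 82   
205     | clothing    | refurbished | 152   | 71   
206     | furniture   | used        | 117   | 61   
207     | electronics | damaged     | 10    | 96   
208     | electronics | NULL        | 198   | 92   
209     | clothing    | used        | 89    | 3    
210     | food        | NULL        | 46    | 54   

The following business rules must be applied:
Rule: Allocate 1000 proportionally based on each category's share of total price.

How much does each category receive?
clothing: 256.38, electronics: 288.3, food: 330.85, furniture: 124.47

Step 1: Calculate total price = 940
Step 2: Calculate each category's proportion:
  clothing: 241/940 = 25.64% → 256.38
  electronics: 271/940 = 28.83% → 288.3
  food: 311/940 = 33.09% → 330.85
  furniture: 117/940 = 12.45% → 124.47
Step 3: Verify: sum of allocations ≈ 1000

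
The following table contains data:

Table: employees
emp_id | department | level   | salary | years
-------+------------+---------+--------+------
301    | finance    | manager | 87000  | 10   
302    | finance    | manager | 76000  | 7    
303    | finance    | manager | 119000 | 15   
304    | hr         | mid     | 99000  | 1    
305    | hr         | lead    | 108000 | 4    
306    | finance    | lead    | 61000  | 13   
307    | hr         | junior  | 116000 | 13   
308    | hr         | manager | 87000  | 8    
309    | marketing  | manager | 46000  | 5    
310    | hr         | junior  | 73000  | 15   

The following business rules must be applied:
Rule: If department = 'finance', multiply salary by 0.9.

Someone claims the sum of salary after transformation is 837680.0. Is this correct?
No, the correct result is 837700.0.

Step 1: Calculate the correct sum after transformation
Step 2: Apply multiplier 0.9 to records where department = 'finance'
Step 3: Correct result = 837700.0
Step 4: Claimed result = 837680.0
Step 5: 837700.0 ≠ 837680.0
Conclusion: The claimed result is incorrect. The correct answer is 837700.0.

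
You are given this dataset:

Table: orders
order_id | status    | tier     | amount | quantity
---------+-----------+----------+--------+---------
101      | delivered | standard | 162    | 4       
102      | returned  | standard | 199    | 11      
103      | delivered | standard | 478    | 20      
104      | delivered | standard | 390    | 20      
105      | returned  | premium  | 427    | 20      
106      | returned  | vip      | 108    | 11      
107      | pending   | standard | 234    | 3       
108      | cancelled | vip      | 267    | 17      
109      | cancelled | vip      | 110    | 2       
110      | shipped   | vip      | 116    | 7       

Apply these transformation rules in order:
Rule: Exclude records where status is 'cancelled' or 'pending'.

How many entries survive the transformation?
7

Step 1: Count records to exclude
  - 2 (cancelled) + 1 (pending) = 3 records
Step 2: Total records: 10
Step 3: Remaining = 10 - 3 = 7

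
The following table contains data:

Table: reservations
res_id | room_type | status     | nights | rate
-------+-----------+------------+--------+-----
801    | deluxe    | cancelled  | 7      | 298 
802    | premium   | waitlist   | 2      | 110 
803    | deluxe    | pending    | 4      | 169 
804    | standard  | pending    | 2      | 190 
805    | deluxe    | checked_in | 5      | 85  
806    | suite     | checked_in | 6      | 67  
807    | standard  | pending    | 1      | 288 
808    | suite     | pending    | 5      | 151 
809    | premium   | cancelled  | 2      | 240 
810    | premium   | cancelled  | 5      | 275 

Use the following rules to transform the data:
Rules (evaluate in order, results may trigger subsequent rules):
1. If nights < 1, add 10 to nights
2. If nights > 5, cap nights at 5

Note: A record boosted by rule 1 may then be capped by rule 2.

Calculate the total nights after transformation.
36

Step 1: Apply rule 1 to records with nights < 1
  - 0 records get bonus of 10
  - Of these, 0 records then exceed 5 and get capped
Step 2: Apply rule 2 to records with nights > 5
  - 2 records (original) are capped
Step 3: Calculate final sum = 36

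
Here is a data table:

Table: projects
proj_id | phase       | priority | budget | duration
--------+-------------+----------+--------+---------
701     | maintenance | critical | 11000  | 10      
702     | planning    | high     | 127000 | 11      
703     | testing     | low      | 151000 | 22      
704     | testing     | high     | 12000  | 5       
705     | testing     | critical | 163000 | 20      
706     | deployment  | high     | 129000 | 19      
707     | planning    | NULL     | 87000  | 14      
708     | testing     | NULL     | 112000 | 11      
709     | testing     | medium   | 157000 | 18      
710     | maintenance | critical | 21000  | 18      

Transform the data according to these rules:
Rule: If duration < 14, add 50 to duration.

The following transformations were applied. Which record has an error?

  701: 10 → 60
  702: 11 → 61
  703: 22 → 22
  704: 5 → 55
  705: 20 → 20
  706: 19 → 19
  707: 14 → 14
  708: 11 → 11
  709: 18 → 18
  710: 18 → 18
Record 708 has an error. The correct transformed value should be 61, not 11.

Step 1: Check each record against the rule
Step 2: Record 708 has duration = 11
Step 3: Since 11 < 14, the bonus should have been applied
Step 4: Correct value = 61, but claimed value = 11
Conclusion: Record 708 has the error.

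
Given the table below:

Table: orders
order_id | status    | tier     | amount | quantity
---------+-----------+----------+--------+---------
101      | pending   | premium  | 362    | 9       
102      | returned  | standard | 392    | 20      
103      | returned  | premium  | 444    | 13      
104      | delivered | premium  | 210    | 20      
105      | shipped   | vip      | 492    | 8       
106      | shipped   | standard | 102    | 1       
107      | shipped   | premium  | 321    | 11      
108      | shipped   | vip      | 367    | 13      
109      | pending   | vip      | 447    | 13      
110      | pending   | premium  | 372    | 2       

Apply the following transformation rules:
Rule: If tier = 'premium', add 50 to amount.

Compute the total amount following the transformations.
3759

Step 1: Count records where tier = 'premium': 5
Step 2: Total bonus added: 5 × 50 = 250
Step 3: Original sum of amount: 3509
Step 4: Final sum = 3509 + 250 = 3759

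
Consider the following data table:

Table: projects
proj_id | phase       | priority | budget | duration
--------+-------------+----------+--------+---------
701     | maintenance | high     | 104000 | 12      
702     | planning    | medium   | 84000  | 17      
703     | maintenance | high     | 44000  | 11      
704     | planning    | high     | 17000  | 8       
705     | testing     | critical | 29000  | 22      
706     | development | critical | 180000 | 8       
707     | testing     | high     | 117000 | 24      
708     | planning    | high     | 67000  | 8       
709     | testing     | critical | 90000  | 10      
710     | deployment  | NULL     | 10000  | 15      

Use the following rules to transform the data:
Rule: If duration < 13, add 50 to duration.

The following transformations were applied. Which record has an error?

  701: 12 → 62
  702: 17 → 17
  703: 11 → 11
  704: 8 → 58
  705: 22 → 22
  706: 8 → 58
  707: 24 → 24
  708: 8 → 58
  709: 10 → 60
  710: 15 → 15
Record 703 has an error. The correct transformed value should be 61, not 11.

Step 1: Check each record against the rule
Step 2: Record 703 has duration = 11
Step 3: Since 11 < 13, the bonus should have been applied
Step 4: Correct value = 61, but claimed value = 11
Conclusion: Record 703 has the error.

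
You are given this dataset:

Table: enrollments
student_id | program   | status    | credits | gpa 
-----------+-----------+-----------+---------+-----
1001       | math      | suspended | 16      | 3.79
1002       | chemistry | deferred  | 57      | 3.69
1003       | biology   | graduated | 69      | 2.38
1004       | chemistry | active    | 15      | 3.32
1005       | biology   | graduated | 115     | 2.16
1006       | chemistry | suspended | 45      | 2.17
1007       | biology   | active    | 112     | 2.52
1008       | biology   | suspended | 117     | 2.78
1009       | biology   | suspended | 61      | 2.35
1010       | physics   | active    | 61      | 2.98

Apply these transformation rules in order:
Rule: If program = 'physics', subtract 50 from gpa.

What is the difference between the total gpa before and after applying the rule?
50.0

Step 1: Original sum of gpa = 28.14
Step 2: 1 records have program = 'physics'
Step 3: Each affected record changes by -50
Step 4: Total change = 1 × -50 = -50
Step 5: New sum = 28.14 + -50 = -21.86
Step 6: Difference = |-21.86 - 28.14| = 50.0
        (Sum decreased by 50.0)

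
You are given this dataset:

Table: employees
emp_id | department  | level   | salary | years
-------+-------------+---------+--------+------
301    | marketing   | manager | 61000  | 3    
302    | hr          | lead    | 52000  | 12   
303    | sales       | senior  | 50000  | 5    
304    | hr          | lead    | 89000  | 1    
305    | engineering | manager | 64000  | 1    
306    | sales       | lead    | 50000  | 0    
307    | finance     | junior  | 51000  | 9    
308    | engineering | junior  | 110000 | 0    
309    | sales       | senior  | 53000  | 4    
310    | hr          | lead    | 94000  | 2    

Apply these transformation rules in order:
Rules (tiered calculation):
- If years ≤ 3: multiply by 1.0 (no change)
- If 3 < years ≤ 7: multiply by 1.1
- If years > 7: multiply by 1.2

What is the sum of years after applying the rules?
42.1

Step 1: Tier 1 (years ≤ 3): 6 records, sum = 7 × 1.0 = 7.0
Step 2: Tier 2 (3 < years ≤ 7): 2 records, sum = 9 × 1.1 = 9.9
Step 3: Tier 3 (years > 7): 2 records, sum = 21 × 1.2 = 25.2
Step 4: Final sum = 7.0 + 9.9 + 25.2 = 42.1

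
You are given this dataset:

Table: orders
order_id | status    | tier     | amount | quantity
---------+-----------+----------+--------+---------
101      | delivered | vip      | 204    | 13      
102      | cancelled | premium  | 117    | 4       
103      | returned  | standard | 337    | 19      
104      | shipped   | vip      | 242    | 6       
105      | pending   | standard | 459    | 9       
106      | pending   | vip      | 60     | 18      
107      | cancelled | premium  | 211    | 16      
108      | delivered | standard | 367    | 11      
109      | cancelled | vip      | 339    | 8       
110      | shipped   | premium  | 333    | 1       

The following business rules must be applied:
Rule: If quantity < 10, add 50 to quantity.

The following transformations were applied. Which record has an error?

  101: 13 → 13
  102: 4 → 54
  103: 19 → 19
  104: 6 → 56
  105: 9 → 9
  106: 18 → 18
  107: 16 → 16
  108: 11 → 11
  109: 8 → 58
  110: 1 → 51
Record 105 has an error. The correct transformed value should be 59, not 9.

Step 1: Check each record against the rule
Step 2: Record 105 has quantity = 9
Step 3: Since 9 < 10, the bonus should have been applied
Step 4: Correct value = 59, but claimed value = 9
Conclusion: Record 105 has the error.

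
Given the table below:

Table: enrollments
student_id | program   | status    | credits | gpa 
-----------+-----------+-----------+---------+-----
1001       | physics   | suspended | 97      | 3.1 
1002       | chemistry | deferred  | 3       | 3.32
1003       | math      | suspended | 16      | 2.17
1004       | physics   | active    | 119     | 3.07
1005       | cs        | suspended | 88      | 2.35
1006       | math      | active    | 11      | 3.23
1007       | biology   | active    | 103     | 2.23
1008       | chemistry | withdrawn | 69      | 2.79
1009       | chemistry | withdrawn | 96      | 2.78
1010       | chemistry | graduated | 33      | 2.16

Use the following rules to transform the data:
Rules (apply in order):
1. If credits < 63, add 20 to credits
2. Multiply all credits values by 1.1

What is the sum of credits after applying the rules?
786.5

Step 1: Apply Rule 1 - Add 20 to records with credits < 63
  - 4 records affected: 63 + (4 × 20) = 143
  - Unaffected records: 572
  - Sum after Rule 1: 715
Step 2: Apply Rule 2 - Multiply all by 1.1
  - 715 × 1.1 = 786.5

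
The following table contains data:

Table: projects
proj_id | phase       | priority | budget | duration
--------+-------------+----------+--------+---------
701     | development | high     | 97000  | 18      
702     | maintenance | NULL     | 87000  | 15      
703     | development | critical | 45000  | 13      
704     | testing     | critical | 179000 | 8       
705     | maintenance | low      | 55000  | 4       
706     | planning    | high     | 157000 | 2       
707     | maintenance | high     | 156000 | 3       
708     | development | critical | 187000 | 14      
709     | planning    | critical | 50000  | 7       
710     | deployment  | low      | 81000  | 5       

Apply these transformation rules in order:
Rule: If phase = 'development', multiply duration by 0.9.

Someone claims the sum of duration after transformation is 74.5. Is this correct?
No, the correct result is 84.5.

Step 1: Calculate the correct sum after transformation
Step 2: Apply multiplier 0.9 to records where phase = 'development'
Step 3: Correct result = 84.5
Step 4: Claimed result = 74.5
Step 5: 84.5 ≠ 74.5
Conclusion: The claimed result is incorrect. The correct answer is 84.5.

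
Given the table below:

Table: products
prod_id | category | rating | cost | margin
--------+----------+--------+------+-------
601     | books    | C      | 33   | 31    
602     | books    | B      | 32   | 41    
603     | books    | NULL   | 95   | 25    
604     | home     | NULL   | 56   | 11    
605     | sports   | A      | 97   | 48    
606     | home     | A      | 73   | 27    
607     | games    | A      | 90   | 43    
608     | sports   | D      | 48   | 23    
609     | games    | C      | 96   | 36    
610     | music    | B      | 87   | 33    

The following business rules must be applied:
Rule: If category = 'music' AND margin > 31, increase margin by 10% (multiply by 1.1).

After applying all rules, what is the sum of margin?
321.3

Step 1: Find records where category = 'music' AND margin > 31
Step 2: 1 records match, summing to 33
Step 3: After multiplier: 33 × 1.1 = 36.3
Step 4: Unaffected records sum: 285
Step 5: Final sum = 36.3 + 285 = 321.3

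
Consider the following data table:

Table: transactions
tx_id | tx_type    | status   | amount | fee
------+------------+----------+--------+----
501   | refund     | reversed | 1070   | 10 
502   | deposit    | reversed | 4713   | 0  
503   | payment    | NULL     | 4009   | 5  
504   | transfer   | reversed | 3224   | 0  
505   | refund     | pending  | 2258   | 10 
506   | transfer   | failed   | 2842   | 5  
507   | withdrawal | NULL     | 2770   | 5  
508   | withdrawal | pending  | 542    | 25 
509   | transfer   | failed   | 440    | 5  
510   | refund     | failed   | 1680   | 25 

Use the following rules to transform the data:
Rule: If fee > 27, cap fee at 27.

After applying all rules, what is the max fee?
25

Step 1: Original maximum fee = 25
Step 2: Check cap of 27 against maximum
Step 3: No records exceed the cap (max 25 <= cap 27), so no capping applies
Step 4: Maximum after transformation = 25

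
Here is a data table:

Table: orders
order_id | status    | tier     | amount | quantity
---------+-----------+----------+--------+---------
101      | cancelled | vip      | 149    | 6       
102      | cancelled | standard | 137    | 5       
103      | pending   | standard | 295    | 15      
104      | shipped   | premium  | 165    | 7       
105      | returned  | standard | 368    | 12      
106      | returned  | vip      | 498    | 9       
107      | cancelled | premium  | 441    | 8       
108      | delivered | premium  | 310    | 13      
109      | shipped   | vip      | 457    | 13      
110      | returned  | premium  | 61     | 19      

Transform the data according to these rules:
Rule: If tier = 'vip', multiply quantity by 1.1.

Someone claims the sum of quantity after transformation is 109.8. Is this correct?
Yes, the result is correct.

Step 1: Calculate the correct sum after transformation
Step 2: Apply multiplier 1.1 to records where tier = 'vip'
Step 3: Correct result = 109.8
Step 4: Claimed result = 109.8
Step 5: 109.8 = 109.8 ✓
Conclusion: The claimed result is correct.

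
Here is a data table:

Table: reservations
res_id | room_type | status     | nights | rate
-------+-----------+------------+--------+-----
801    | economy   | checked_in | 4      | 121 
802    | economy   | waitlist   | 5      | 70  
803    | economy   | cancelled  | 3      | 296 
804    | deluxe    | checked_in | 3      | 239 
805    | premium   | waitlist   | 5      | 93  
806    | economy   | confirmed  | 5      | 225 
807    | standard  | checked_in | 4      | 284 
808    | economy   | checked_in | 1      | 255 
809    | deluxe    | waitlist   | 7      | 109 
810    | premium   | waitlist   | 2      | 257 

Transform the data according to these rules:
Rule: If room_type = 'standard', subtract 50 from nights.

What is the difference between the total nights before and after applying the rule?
50

Step 1: Original sum of nights = 39
Step 2: 1 records have room_type = 'standard'
Step 3: Each affected record changes by -50
Step 4: Total change = 1 × -50 = -50
Step 5: New sum = 39 + -50 = -11
Step 6: Difference = |-11 - 39| = 50
        (Sum decreased by 50)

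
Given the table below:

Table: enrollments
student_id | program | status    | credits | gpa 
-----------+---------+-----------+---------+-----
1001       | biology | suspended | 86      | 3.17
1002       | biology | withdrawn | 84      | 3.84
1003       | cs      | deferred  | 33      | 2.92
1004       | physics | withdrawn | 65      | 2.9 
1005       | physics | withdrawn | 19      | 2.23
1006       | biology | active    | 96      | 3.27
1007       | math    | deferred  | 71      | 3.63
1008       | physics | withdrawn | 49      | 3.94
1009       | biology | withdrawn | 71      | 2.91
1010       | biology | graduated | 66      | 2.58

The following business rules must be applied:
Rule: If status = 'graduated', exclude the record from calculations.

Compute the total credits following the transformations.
574

Step 1: Identify records where status = 'graduated'
Step 2: The excluded records sum to 66
Step 3: Original total credits = 640
Step 4: Remaining total = 640 - 66 = 574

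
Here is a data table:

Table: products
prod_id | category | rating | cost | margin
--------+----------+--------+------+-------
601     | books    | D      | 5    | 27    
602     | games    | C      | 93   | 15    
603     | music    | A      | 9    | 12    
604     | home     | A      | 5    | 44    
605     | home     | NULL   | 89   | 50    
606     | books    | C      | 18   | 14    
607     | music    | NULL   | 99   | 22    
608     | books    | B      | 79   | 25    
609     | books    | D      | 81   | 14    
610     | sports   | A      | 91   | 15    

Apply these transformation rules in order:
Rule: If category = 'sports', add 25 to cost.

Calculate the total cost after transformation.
594

Step 1: Count records where category = 'sports': 1
Step 2: Total bonus added: 1 × 25 = 25
Step 3: Original sum of cost: 569
Step 4: Final sum = 569 + 25 = 594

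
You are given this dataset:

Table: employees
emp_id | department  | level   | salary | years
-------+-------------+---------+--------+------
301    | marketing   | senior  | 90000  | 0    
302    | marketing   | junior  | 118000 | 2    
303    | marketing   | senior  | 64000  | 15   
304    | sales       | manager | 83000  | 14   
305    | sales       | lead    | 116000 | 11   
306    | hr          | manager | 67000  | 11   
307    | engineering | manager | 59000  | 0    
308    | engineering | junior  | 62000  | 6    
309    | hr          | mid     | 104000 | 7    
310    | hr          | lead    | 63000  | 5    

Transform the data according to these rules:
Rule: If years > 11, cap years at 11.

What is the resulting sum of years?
64

Step 1: 2 records have years > 11
Step 2: These records originally summed to 29
Step 3: After capping: 2 × 11 = 22
Step 4: Unaffected records sum: 42
Step 5: Final sum = 22 + 42 = 64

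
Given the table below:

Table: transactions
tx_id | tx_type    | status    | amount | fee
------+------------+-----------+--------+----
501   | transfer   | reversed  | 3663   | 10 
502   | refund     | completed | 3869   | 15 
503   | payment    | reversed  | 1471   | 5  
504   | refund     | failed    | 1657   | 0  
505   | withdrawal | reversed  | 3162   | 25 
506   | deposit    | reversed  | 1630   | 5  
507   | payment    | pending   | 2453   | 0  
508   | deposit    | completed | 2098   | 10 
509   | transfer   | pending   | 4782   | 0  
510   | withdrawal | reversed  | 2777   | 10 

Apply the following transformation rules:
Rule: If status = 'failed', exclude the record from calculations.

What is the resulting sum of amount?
25905

Step 1: Identify records where status = 'failed'
Step 2: The excluded records sum to 1657
Step 3: Original total amount = 27562
Step 4: Remaining total = 27562 - 1657 = 25905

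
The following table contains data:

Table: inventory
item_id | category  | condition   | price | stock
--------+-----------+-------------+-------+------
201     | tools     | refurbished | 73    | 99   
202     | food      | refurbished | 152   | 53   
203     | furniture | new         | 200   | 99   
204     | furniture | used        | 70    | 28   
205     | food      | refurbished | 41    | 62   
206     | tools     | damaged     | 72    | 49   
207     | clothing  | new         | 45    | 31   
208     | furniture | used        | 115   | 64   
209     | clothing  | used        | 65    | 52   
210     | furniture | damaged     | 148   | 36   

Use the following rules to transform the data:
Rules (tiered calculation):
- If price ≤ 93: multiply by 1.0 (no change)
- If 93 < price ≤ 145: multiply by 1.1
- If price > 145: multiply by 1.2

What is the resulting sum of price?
1092.5

Step 1: Tier 1 (price ≤ 93): 6 records, sum = 366 × 1.0 = 366.0
Step 2: Tier 2 (93 < price ≤ 145): 1 records, sum = 115 × 1.1 = 126.5
Step 3: Tier 3 (price > 145): 3 records, sum = 500 × 1.2 = 600.0
Step 4: Final sum = 366.0 + 126.5 + 600.0 = 1092.5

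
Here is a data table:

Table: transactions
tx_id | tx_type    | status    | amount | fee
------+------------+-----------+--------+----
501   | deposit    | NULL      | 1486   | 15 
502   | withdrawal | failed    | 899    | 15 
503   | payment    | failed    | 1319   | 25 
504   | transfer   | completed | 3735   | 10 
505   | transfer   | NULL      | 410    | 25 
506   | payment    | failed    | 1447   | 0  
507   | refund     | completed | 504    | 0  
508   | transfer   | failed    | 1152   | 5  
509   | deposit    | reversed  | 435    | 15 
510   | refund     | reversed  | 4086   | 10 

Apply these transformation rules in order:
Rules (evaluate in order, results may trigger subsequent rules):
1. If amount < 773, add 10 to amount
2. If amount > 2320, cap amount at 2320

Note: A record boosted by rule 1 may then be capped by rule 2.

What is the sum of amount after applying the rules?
12322

Step 1: Apply rule 1 to records with amount < 773
  - 3 records get bonus of 10
  - Of these, 0 records then exceed 2320 and get capped
Step 2: Apply rule 2 to records with amount > 2320
  - 2 records (original) are capped
Step 3: Calculate final sum = 12322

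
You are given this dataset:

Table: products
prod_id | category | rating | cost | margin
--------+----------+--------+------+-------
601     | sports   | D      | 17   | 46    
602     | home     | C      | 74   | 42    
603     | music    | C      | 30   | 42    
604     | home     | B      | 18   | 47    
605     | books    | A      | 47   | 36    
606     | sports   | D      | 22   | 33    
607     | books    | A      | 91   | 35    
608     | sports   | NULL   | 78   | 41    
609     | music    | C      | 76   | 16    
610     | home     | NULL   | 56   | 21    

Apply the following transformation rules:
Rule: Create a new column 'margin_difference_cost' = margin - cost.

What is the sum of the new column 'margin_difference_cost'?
-150

Step 1: For each record, compute margin - cost
Example calculations:
  46 - 17 = 29
  42 - 74 = -32
  42 - 30 = 12
  ...
Step 2: Sum all derived values
Step 3: Total = -150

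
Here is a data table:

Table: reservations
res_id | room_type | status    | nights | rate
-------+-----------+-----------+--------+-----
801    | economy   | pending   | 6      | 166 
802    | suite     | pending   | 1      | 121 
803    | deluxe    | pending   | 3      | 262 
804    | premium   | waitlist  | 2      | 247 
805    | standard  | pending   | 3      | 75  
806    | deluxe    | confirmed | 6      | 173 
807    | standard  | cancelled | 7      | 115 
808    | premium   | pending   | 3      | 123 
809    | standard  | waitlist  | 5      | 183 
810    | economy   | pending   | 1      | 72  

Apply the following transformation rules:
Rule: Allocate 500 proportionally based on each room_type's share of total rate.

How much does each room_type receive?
deluxe: 141.51, economy: 77.42, premium: 120.36, standard: 121.34, suite: 39.36

Step 1: Calculate total rate = 1537
Step 2: Calculate each room_type's proportion:
  deluxe: 435/1537 = 28.30% → 141.51
  economy: 238/1537 = 15.48% → 77.42
  premium: 370/1537 = 24.07% → 120.36
  standard: 373/1537 = 24.27% → 121.34
  suite: 121/1537 = 7.87% → 39.36
Step 3: Verify: sum of allocations ≈ 500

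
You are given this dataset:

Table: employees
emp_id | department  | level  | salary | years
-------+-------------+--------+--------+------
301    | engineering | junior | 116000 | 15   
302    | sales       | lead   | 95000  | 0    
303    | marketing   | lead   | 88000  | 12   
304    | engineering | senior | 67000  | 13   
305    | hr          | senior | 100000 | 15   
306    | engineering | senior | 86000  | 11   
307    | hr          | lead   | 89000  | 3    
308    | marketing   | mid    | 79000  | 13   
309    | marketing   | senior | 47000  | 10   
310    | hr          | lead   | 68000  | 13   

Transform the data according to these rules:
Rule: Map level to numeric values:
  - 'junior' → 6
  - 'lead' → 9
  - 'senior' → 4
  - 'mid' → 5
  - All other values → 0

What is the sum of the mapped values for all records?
63

Step 1: Apply mapping to each record
Step 2: Count by status:
  'junior': 1 records × 6 = 6
  'lead': 4 records × 9 = 36
  'senior': 4 records × 4 = 16
  'mid': 1 records × 5 = 5
Step 3: Sum all mapped values = 63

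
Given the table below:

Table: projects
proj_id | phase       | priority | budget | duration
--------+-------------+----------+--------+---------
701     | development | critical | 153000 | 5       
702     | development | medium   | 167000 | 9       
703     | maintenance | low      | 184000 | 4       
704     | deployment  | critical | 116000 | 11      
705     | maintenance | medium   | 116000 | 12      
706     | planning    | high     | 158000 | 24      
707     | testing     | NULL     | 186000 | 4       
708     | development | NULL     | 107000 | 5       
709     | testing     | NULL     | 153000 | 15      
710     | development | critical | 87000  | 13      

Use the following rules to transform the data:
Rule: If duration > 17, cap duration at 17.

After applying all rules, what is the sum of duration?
95

Step 1: 1 records have duration > 17
Step 2: These records originally summed to 24
Step 3: After capping: 1 × 17 = 17
Step 4: Unaffected records sum: 78
Step 5: Final sum = 17 + 78 = 95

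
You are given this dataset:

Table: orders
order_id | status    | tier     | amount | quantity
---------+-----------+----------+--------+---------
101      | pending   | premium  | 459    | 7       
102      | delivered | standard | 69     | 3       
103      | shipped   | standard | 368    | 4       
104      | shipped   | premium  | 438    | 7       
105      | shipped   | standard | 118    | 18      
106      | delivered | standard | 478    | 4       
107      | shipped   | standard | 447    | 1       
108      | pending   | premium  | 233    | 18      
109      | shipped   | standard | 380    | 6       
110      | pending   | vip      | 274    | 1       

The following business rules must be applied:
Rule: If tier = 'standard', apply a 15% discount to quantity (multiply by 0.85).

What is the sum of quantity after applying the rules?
63.6

Step 1: Records with tier = 'standard' have total quantity = 36
Step 2: Apply multiplier: 36 × 0.85 = 30.6
Step 3: Other records total: 33
Step 4: Final sum = 30.6 + 33 = 63.6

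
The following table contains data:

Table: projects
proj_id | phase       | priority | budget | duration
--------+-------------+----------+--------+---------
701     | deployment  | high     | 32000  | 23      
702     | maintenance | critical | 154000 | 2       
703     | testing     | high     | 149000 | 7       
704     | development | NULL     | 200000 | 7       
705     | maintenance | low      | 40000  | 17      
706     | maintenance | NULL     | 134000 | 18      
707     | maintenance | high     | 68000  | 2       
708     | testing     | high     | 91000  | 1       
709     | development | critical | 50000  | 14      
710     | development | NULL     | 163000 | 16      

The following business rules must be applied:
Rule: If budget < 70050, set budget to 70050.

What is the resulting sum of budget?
1171200

Step 1: 4 records have budget < 70050
Step 2: These records originally summed to 190000
Step 3: After setting to minimum: 4 × 70050 = 280200
Step 4: Unaffected records sum: 891000
Step 5: Final sum = 280200 + 891000 = 1171200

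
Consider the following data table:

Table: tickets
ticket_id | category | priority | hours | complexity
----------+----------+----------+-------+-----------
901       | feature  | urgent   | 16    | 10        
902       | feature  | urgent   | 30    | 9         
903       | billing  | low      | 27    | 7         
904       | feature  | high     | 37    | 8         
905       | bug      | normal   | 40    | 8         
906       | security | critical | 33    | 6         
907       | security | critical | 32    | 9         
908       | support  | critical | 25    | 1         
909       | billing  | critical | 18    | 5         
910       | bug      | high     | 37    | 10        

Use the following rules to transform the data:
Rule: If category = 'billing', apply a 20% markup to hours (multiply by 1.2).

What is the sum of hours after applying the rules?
304.0

Step 1: Records with category = 'billing' have total hours = 45
Step 2: Apply multiplier: 45 × 1.2 = 54.0
Step 3: Other records total: 250
Step 4: Final sum = 54.0 + 250 = 304.0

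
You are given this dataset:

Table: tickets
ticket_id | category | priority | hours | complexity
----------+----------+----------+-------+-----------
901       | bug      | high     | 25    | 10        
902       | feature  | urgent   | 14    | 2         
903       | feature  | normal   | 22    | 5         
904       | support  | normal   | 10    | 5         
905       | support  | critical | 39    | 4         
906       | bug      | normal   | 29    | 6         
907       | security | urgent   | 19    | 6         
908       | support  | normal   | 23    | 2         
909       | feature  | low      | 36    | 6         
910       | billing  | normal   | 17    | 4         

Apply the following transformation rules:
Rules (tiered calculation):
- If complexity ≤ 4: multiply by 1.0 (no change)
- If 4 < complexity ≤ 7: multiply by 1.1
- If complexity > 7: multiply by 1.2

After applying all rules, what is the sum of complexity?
54.8

Step 1: Tier 1 (complexity ≤ 4): 4 records, sum = 12 × 1.0 = 12.0
Step 2: Tier 2 (4 < complexity ≤ 7): 5 records, sum = 28 × 1.1 = 30.8
Step 3: Tier 3 (complexity > 7): 1 records, sum = 10 × 1.2 = 12.0
Step 4: Final sum = 12.0 + 30.8 + 12.0 = 54.8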